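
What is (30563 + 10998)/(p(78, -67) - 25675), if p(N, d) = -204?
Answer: -41561/25879 ≈ -1.6060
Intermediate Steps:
(30563 + 10998)/(p(78, -67) - 25675) = (30563 + 10998)/(-204 - 25675) = 41561/(-25879) = 41561*(-1/25879) = -41561/25879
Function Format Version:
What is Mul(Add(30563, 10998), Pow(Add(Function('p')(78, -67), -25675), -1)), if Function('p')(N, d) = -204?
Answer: Rational(-41561, 25879) ≈ -1.6060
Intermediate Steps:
Mul(Add(30563, 10998), Pow(Add(Function('p')(78, -67), -25675), -1)) = Mul(Add(30563, 10998), Pow(Add(-204, -25675), -1)) = Mul(41561, Pow(-25879, -1)) = Mul(41561, Rational(-1, 25879)) = Rational(-41561, 25879)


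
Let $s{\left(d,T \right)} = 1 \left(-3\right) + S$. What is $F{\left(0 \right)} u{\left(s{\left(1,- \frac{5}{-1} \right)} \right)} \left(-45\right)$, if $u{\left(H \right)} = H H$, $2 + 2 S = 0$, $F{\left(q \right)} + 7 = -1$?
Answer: $5760$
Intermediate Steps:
$F{\left(q \right)} = -8$ ($F{\left(q \right)} = -7 - 1 = -8$)
$S = -1$ ($S = -1 + \frac{1}{2} \cdot 0 = -1 + 0 = -1$)
$s{\left(d,T \right)} = -4$ ($s{\left(d,T \right)} = 1 \left(-3\right) - 1 = -3 - 1 = -4$)
$u{\left(H \right)} = H^{2}$
$F{\left(0 \right)} u{\left(s{\left(1,- \frac{5}{-1} \right)} \right)} \left(-45\right) = - 8 \left(-4\right)^{2} \left(-45\right) = \left(-8\right) 16 \left(-45\right) = \left(-128\right) \left(-45\right) = 5760$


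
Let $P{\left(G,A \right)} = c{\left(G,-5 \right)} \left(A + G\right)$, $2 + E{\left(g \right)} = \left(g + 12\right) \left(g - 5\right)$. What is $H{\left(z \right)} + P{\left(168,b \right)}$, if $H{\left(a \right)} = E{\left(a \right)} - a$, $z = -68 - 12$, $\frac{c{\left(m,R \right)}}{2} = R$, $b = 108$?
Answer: $3098$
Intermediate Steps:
$c{\left(m,R \right)} = 2 R$
$E{\left(g \right)} = -2 + \left(-5 + g\right) \left(12 + g\right)$ ($E{\left(g \right)} = -2 + \left(g + 12\right) \left(g - 5\right) = -2 + \left(12 + g\right) \left(-5 + g\right) = -2 + \left(-5 + g\right) \left(12 + g\right)$)
$z = -80$ ($z = -68 - 12 = -80$)
$H{\left(a \right)} = -62 + a^{2} + 6 a$ ($H{\left(a \right)} = \left(-62 + a^{2} + 7 a\right) - a = -62 + a^{2} + 6 a$)
$P{\left(G,A \right)} = - 10 A - 10 G$ ($P{\left(G,A \right)} = 2 \left(-5\right) \left(A + G\right) = - 10 \left(A + G\right) = - 10 A - 10 G$)
$H{\left(z \right)} + P{\left(168,b \right)} = \left(-62 + \left(-80\right)^{2} + 6 \left(-80\right)\right) - 2760 = \left(-62 + 6400 - 480\right) - 2760 = 5858 - 2760 = 3098$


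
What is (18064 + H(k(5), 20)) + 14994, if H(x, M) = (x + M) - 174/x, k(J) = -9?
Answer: 99265/3 ≈ 33088.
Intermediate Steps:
H(x, M) = M + x - 174/x (H(x, M) = (M + x) - 174/x = M + x - 174/x)
(18064 + H(k(5), 20)) + 14994 = (18064 + (20 - 9 - 174/(-9))) + 14994 = (18064 + (20 - 9 - 174*(-⅑))) + 14994 = (18064 + (20 - 9 + 58/3)) + 14994 = (18064 + 91/3) + 14994 = 54283/3 + 14994 = 99265/3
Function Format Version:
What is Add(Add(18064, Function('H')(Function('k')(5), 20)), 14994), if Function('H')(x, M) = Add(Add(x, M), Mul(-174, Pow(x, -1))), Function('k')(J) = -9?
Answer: Rational(99265, 3) ≈ 33088.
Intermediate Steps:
Function('H')(x, M) = Add(M, x, Mul(-174, Pow(x, -1))) (Function('H')(x, M) = Add(Add(M, x), Mul(-174, Pow(x, -1))) = Add(M, x, Mul(-174, Pow(x, -1))))
Add(Add(18064, Function('H')(Function('k')(5), 20)), 14994) = Add(Add(18064, Add(20, -9, Mul(-174, Pow(-9, -1)))), 14994) = Add(Add(18064, Add(20, -9, Mul(-174, Rational(-1, 9)))), 14994) = Add(Add(18064, Add(20, -9, Rational(58, 3))), 14994) = Add(Add(18064, Rational(91, 3)), 14994) = Add(Rational(54283, 3), 14994) = Rational(99265, 3)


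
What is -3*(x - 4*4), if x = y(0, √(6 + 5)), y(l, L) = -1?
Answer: 51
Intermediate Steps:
x = -1
-3*(x - 4*4) = -3*(-1 - 4*4) = -3*(-1 - 16) = -3*(-17) = 51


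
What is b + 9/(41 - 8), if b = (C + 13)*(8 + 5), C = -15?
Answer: -283/11 ≈ -25.727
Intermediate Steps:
b = -26 (b = (-15 + 13)*(8 + 5) = -2*13 = -26)
b + 9/(41 - 8) = -26 + 9/(41 - 8) = -26 + 9/33 = -26 + 9*(1/33) = -26 + 3/11 = -283/11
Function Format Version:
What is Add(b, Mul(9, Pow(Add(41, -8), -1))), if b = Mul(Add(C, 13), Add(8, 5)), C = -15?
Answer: Rational(-283, 11) ≈ -25.727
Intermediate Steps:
b = -26 (b = Mul(Add(-15, 13), Add(8, 5)) = Mul(-2, 13) = -26)
Add(b, Mul(9, Pow(Add(41, -8), -1))) = Add(-26, Mul(9, Pow(Add(41, -8), -1))) = Add(-26, Mul(9, Pow(33, -1))) = Add(-26, Mul(9, Rational(1, 33))) = Add(-26, Rational(3, 11)) = Rational(-283, 11)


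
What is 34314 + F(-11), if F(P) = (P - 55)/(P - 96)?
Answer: 3671664/107 ≈ 34315.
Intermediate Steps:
F(P) = (-55 + P)/(-96 + P)
34314 + F(-11) = 34314 + (-55 - 11)/(-96 - 11) = 34314 - 66/(-107) = 34314 - 1/107*(-66) = 34314 + 66/107 = 3671664/107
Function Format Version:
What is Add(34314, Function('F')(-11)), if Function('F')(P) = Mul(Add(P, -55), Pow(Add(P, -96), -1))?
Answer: Rational(3671664, 107) ≈ 34315.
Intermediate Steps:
Function('F')(P) = Mul(Pow(Add(-96, P), -1), Add(-55, P)) (Function('F')(P) = Mul(Add(-55, P), Pow(Add(-96, P), -1)) = Mul(Pow(Add(-96, P), -1), Add(-55, P)))
Add(34314, Function('F')(-11)) = Add(34314, Mul(Pow(Add(-96, -11), -1), Add(-55, -11))) = Add(34314, Mul(Pow(-107, -1), -66)) = Add(34314, Mul(Rational(-1, 107), -66)) = Add(34314, Rational(66, 107)) = Rational(3671664, 107)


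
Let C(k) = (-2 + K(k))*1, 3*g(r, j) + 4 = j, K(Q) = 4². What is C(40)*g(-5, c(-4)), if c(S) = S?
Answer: -112/3 ≈ -37.333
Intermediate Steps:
K(Q) = 16
g(r, j) = -4/3 + j/3
C(k) = 14 (C(k) = (-2 + 16)*1 = 14*1 = 14)
C(40)*g(-5, c(-4)) = 14*(-4/3 + (⅓)*(-4)) = 14*(-4/3 - 4/3) = 14*(-8/3) = -112/3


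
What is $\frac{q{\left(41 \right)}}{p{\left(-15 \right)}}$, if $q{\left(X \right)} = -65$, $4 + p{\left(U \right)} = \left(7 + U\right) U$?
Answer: $- \frac{65}{116} \approx -0.56034$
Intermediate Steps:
$p{\left(U \right)} = -4 + U \left(7 + U\right)$ ($p{\left(U \right)} = -4 + \left(7 + U\right) U = -4 + U \left(7 + U\right)$)
$\frac{q{\left(41 \right)}}{p{\left(-15 \right)}} = - \frac{65}{-4 + \left(-15\right)^{2} + 7 \left(-15\right)} = - \frac{65}{-4 + 225 - 105} = - \frac{65}{116}$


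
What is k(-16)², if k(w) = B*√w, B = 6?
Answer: -576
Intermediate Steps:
k(w) = 6*√w
k(-16)² = (6*√(-16))² = (6*(4*I))² = (24*I)² = -576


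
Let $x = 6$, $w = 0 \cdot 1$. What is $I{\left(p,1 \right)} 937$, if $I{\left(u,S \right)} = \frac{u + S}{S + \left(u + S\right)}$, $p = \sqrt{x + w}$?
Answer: $1874 - \frac{937 \sqrt{6}}{2} \approx 726.41$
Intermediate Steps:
$w = 0$
$p = \sqrt{6}$ ($p = \sqrt{6 + 0} = \sqrt{6} \approx 2.4495$)
$I{\left(u,S \right)} = \frac{S + u}{u + 2 S}$ ($I{\left(u,S \right)} = \frac{S + u}{S + \left(S + u\right)} = \frac{S + u}{u + 2 S}$)
$I{\left(p,1 \right)} 937 = \frac{1 + \sqrt{6}}{\sqrt{6} + 2 \cdot 1} \cdot 937 = \frac{1 + \sqrt{6}}{\sqrt{6} + 2} \cdot 937 = \frac{1 + \sqrt{6}}{2 + \sqrt{6}} \cdot 937 = \frac{937 \left(1 + \sqrt{6}\right)}{2 + \sqrt{6}}$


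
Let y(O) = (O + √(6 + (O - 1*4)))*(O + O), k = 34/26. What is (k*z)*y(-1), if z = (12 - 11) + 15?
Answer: 0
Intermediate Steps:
k = 17/13 (k = 34*(1/26) = 17/13 ≈ 1.3077)
z = 16 (z = 1 + 15 = 16)
y(O) = 2*O*(O + √(2 + O)) (y(O) = (O + √(6 + (O - 4)))*(2*O) = (O + √(6 + (-4 + O)))*(2*O) = (O + √(2 + O))*(2*O) = 2*O*(O + √(2 + O)))
(k*z)*y(-1) = ((17/13)*16)*(2*(-1)*(-1 + √(2 - 1))) = 272*(2*(-1)*(-1 + √1))/13 = 272*(2*(-1)*(-1 + 1))/13 = 272*(2*(-1)*0)/13 = (272/13)*0 = 0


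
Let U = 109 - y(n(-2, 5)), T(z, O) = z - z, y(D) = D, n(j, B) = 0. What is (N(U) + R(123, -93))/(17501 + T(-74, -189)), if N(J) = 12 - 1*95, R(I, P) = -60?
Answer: -13/1591 ≈ -0.0081710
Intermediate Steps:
T(z, O) = 0
U = 109 (U = 109 - 1*0 = 109 + 0 = 109)
N(J) = -83 (N(J) = 12 - 95 = -83)
(N(U) + R(123, -93))/(17501 + T(-74, -189)) = (-83 - 60)/(17501 + 0) = -143/17501 = -143*1/17501 = -13/1591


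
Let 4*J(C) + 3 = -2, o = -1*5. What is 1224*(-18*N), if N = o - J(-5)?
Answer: 82620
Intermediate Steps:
o = -5
J(C) = -5/4 (J(C) = -3/4 + (1/4)*(-2) = -3/4 - 1/2 = -5/4)
N = -15/4 (N = -5 - 1*(-5/4) = -5 + 5/4 = -15/4 ≈ -3.7500)
1224*(-18*N) = 1224*(-18*(-15/4)) = 1224*(135/2) = 82620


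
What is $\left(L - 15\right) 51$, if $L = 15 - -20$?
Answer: $1020$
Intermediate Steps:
$L = 35$ ($L = 15 + 20 = 35$)
$\left(L - 15\right) 51 = \left(35 - 15\right) 51 = 20 \cdot 51 = 1020$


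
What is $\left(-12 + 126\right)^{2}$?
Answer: $12996$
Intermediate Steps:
$\left(-12 + 126\right)^{2} = 114^{2} = 12996$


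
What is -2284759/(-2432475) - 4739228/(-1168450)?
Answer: 283953605657/56844508275 ≈ 4.9953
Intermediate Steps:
-2284759/(-2432475) - 4739228/(-1168450) = -2284759*(-1/2432475) - 4739228*(-1/1168450) = 2284759/2432475 + 2369614/584225 = 283953605657/56844508275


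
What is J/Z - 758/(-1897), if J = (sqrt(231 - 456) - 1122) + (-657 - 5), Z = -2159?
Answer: 5020770/4095623 - 15*I/2159 ≈ 1.2259 - 0.0069477*I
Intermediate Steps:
J = -1784 + 15*I (J = (sqrt(-225) - 1122) - 662 = (15*I - 1122) - 662 = (-1122 + 15*I) - 662 = -1784 + 15*I ≈ -1784.0 + 15.0*I)
J/Z - 758/(-1897) = (-1784 + 15*I)/(-2159) - 758/(-1897) = (-1784 + 15*I)*(-1/2159) - 758*(-1/1897) = (1784/2159 - 15*I/2159) + 758/1897 = 5020770/4095623 - 15*I/2159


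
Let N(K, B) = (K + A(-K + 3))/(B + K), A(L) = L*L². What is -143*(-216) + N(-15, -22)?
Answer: 1137039/37 ≈ 30731.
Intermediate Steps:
A(L) = L³
N(K, B) = (K + (3 - K)³)/(B + K) (N(K, B) = (K + (-K + 3)³)/(B + K) = (K + (3 - K)³)/(B + K))
-143*(-216) + N(-15, -22) = -143*(-216) + (-15 - (-3 - 15)³)/(-22 - 15) = 30888 + (-15 - 1*(-18)³)/(-37) = 30888 - (-15 - 1*(-5832))/37 = 30888 - (-15 + 5832)/37 = 30888 - 1/37*5817 = 30888 - 5817/37 = 1137039/37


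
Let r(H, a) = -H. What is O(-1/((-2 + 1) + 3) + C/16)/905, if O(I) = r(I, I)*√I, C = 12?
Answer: -1/7240 ≈ -0.00013812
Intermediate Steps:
O(I) = -I^(3/2) (O(I) = (-I)*√I = -I^(3/2))
O(-1/((-2 + 1) + 3) + C/16)/905 = -(-1/((-2 + 1) + 3) + 12/16)^(3/2)/905 = -(-1/(-1 + 3) + 12*(1/16))^(3/2)*(1/905) = -(-1/2 + ¾)^(3/2)*(1/905) = -(-1*½ + ¾)^(3/2)*(1/905) = -(-½ + ¾)^(3/2)*(1/905) = -(¼)^(3/2)*(1/905) = -1*⅛*(1/905) = -⅛*1/905 = -1/7240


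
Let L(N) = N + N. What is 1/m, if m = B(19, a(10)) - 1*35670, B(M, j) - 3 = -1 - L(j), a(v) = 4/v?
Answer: -5/178344 ≈ -2.8036e-5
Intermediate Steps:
L(N) = 2*N
B(M, j) = 2 - 2*j (B(M, j) = 3 + (-1 - 2*j) = 2 - 2*j)
m = -178344/5 (m = (2 - 8/10) - 1*35670 = (2 - 8/10) - 35670 = (2 - 2*2/5) - 35670 = (2 - 4/5) - 35670 = 6/5 - 35670 = -178344/5 ≈ -35669.)
1/m = 1/(-178344/5) = -5/178344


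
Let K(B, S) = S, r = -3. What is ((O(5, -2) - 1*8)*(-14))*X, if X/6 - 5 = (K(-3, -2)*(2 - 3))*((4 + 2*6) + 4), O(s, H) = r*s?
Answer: 86940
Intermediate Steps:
O(s, H) = -3*s
X = 270 (X = 30 + 6*((-2*(2 - 3))*((4 + 2*6) + 4)) = 30 + 6*((-2*(-1))*((4 + 12) + 4)) = 30 + 6*(2*(16 + 4)) = 30 + 6*(2*20) = 30 + 6*40 = 30 + 240 = 270)
((O(5, -2) - 1*8)*(-14))*X = ((-3*5 - 1*8)*(-14))*270 = ((-15 - 8)*(-14))*270 = -23*(-14)*270 = 322*270 = 86940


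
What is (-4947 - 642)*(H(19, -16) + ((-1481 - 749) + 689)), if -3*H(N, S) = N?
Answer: 8648046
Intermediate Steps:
H(N, S) = -N/3
(-4947 - 642)*(H(19, -16) + ((-1481 - 749) + 689)) = (-4947 - 642)*(-⅓*19 + ((-1481 - 749) + 689)) = -5589*(-19/3 + (-2230 + 689)) = -5589*(-19/3 - 1541) = -5589*(-4642/3) = 8648046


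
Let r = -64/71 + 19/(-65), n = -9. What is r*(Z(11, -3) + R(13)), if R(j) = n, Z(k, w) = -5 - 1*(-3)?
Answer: 60599/4615 ≈ 13.131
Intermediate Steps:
r = -5509/4615 (r = -64*1/71 + 19*(-1/65) = -64/71 - 19/65 = -5509/4615 ≈ -1.1937)
Z(k, w) = -2 (Z(k, w) = -5 + 3 = -2)
R(j) = -9
r*(Z(11, -3) + R(13)) = -5509*(-2 - 9)/4615 = -5509/4615*(-11) = 60599/4615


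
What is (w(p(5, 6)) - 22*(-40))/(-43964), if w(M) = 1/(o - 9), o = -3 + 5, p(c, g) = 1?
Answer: -6159/307748 ≈ -0.020013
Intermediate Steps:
o = 2
w(M) = -⅐ (w(M) = 1/(2 - 9) = 1/(-7) = -⅐)
(w(p(5, 6)) - 22*(-40))/(-43964) = (-⅐ - 22*(-40))/(-43964) = (-⅐ + 880)*(-1/43964) = (6159/7)*(-1/43964) = -6159/307748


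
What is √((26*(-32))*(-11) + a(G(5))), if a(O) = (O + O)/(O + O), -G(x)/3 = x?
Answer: 9*√113 ≈ 95.671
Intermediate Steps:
G(x) = -3*x
a(O) = 1 (a(O) = (2*O)/((2*O)) = (2*O)*(1/(2*O)) = 1)
√((26*(-32))*(-11) + a(G(5))) = √((26*(-32))*(-11) + 1) = √(-832*(-11) + 1) = √(9152 + 1) = √9153 = 9*√113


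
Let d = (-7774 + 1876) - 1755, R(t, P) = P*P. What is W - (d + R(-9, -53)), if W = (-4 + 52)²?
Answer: 7148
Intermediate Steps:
R(t, P) = P²
d = -7653 (d = -5898 - 1755 = -7653)
W = 2304 (W = 48² = 2304)
W - (d + R(-9, -53)) = 2304 - (-7653 + (-53)²) = 2304 - (-7653 + 2809) = 2304 - 1*(-4844) = 2304 + 4844 = 7148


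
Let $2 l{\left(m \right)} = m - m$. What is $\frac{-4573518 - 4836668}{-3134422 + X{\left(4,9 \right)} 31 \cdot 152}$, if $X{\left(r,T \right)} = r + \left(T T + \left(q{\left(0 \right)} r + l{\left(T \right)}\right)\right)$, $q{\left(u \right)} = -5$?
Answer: $\frac{4705093}{1414071} \approx 3.3273$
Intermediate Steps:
$l{\left(m \right)} = 0$ ($l{\left(m \right)} = \frac{m - m}{2} = \frac{1}{2} \cdot 0 = 0$)
$X{\left(r,T \right)} = T^{2} - 4 r$ ($X{\left(r,T \right)} = r + \left(T T + \left(- 5 r + 0\right)\right) = r + \left(T^{2} - 5 r\right) = T^{2} - 4 r$)
$\frac{-4573518 - 4836668}{-3134422 + X{\left(4,9 \right)} 31 \cdot 152} = \frac{-4573518 - 4836668}{-3134422 + \left(9^{2} - 16\right) 31 \cdot 152} = - \frac{9410186}{-3134422 + \left(81 - 16\right) 31 \cdot 152} = - \frac{9410186}{-3134422 + 65 \cdot 31 \cdot 152} = - \frac{9410186}{-3134422 + 2015 \cdot 152} = - \frac{9410186}{-3134422 + 306280} = - \frac{9410186}{-2828142} = \left(-9410186\right) \left(- \frac{1}{2828142}\right) = \frac{4705093}{1414071}$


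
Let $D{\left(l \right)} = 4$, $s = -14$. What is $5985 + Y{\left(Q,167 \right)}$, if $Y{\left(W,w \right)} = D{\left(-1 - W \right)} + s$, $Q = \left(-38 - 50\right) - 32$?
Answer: $5975$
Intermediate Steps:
$Q = -120$ ($Q = -88 - 32 = -120$)
$Y{\left(W,w \right)} = -10$ ($Y{\left(W,w \right)} = 4 - 14 = -10$)
$5985 + Y{\left(Q,167 \right)} = 5985 - 10 = 5975$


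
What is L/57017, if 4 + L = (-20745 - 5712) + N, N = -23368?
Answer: -49829/57017 ≈ -0.87393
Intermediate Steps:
L = -49829 (L = -4 + ((-20745 - 5712) - 23368) = -4 + (-26457 - 23368) = -4 - 49825 = -49829)
L/57017 = -49829/57017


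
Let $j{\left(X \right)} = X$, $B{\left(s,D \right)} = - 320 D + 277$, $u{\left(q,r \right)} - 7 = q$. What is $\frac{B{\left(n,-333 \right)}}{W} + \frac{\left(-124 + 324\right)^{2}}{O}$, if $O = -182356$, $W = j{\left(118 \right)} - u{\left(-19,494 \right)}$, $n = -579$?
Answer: $\frac{4869291993}{5926570} \approx 821.6$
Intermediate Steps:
$u{\left(q,r \right)} = 7 + q$
$B{\left(s,D \right)} = 277 - 320 D$
$W = 130$ ($W = 118 - \left(7 - 19\right) = 118 - -12 = 118 + 12 = 130$)
$\frac{B{\left(n,-333 \right)}}{W} + \frac{\left(-124 + 324\right)^{2}}{O} = \frac{277 - -106560}{130} + \frac{\left(-124 + 324\right)^{2}}{-182356} = \left(277 + 106560\right) \frac{1}{130} + 200^{2} \left(- \frac{1}{182356}\right) = 106837 \cdot \frac{1}{130} + 40000 \left(- \frac{1}{182356}\right) = \frac{106837}{130} - \frac{10000}{45589} = \frac{4869291993}{5926570}$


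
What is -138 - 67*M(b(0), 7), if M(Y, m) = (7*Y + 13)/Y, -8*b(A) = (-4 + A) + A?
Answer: -2349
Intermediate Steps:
b(A) = 1/2 - A/4 (b(A) = -((-4 + A) + A)/8 = -(-4 + 2*A)/8 = 1/2 - A/4)
M(Y, m) = (13 + 7*Y)/Y
-138 - 67*M(b(0), 7) = -138 - 67*(7 + 13/(1/2 - 1/4*0)) = -138 - 67*(7 + 13/(1/2 + 0)) = -138 - 67*(7 + 13/(1/2)) = -138 - 67*(7 + 13*2) = -138 - 67*(7 + 26) = -138 - 67*33 = -138 - 2211 = -2349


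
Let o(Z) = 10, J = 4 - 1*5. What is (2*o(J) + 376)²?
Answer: 156816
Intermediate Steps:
J = -1 (J = 4 - 5 = -1)
(2*o(J) + 376)² = (2*10 + 376)² = (20 + 376)² = 396² = 156816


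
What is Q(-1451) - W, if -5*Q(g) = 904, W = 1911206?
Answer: -9556934/5 ≈ -1.9114e+6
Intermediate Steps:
Q(g) = -904/5 (Q(g) = -1/5*904 = -904/5)
Q(-1451) - W = -904/5 - 1*1911206 = -904/5 - 1911206 = -9556934/5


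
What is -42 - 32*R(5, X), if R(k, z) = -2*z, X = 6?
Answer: 342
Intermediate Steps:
-42 - 32*R(5, X) = -42 - (-64)*6 = -42 - 32*(-12) = -42 + 384 = 342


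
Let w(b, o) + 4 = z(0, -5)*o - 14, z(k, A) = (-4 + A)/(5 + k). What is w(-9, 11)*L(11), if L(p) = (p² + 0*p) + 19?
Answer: -5292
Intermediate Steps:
z(k, A) = (-4 + A)/(5 + k)
L(p) = 19 + p² (L(p) = (p² + 0) + 19 = p² + 19 = 19 + p²)
w(b, o) = -18 - 9*o/5 (w(b, o) = -4 + (((-4 - 5)/(5 + 0))*o - 14) = -4 + ((-9/5)*o - 14) = -4 + (((⅕)*(-9))*o - 14) = -4 + (-9*o/5 - 14) = -4 + (-14 - 9*o/5) = -18 - 9*o/5)
w(-9, 11)*L(11) = (-18 - 9/5*11)*(19 + 11²) = (-18 - 99/5)*(19 + 121) = -189/5*140 = -5292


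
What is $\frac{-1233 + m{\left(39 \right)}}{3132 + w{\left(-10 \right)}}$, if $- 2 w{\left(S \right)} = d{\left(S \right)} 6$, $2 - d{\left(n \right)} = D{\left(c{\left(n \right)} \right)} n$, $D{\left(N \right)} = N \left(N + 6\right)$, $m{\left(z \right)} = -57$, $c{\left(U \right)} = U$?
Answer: $- \frac{215}{321} \approx -0.66978$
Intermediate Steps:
$D{\left(N \right)} = N \left(6 + N\right)$
$d{\left(n \right)} = 2 - n^{2} \left(6 + n\right)$ ($d{\left(n \right)} = 2 - n \left(6 + n\right) n = 2 - n^{2} \left(6 + n\right)$)
$w{\left(S \right)} = -6 + 3 S^{2} \left(6 + S\right)$ ($w{\left(S \right)} = - \frac{\left(2 - S^{2} \left(6 + S\right)\right) 6}{2} = - \frac{12 - 6 S^{2} \left(6 + S\right)}{2} = -6 + 3 S^{2} \left(6 + S\right)$)
$\frac{-1233 + m{\left(39 \right)}}{3132 + w{\left(-10 \right)}} = \frac{-1233 - 57}{3132 + \left(-6 + 3 \left(-10\right)^{2} \left(6 - 10\right)\right)} = - \frac{1290}{3132 + \left(-6 + 3 \cdot 100 \left(-4\right)\right)} = - \frac{1290}{3132 - 1206} = - \frac{1290}{1926} = \left(-1290\right) \frac{1}{1926} = - \frac{215}{321}$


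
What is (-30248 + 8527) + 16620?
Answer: -5101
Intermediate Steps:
(-30248 + 8527) + 16620 = -21721 + 16620 = -5101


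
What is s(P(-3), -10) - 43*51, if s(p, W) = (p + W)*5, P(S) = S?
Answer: -2258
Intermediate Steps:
s(p, W) = 5*W + 5*p (s(p, W) = (W + p)*5 = 5*W + 5*p)
s(P(-3), -10) - 43*51 = (5*(-10) + 5*(-3)) - 43*51 = (-50 - 15) - 2193 = -65 - 2193 = -2258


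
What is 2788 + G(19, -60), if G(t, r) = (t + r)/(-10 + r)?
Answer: 195201/70 ≈ 2788.6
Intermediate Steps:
G(t, r) = (r + t)/(-10 + r)
2788 + G(19, -60) = 2788 + (-60 + 19)/(-10 - 60) = 2788 - 41/(-70) = 2788 - 1/70*(-41) = 2788 + 41/70 = 195201/70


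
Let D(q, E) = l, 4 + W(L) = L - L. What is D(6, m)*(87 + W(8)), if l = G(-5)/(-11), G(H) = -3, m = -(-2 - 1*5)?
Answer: 249/11 ≈ 22.636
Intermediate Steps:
m = 7 (m = -(-2 - 5) = -1*(-7) = 7)
W(L) = -4 (W(L) = -4 + (L - L) = -4 + 0 = -4)
l = 3/11 (l = -3/(-11) = -3*(-1/11) = 3/11 ≈ 0.27273)
D(q, E) = 3/11
D(6, m)*(87 + W(8)) = 3*(87 - 4)/11 = (3/11)*83 = 249/11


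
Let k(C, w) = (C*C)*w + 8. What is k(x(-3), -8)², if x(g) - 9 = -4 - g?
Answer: 254016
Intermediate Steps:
x(g) = 5 - g (x(g) = 9 + (-4 - g) = 5 - g)
k(C, w) = 8 + w*C² (k(C, w) = C²*w + 8 = w*C² + 8 = 8 + w*C²)
k(x(-3), -8)² = (8 - 8*(5 - 1*(-3))²)² = (8 - 8*(5 + 3)²)² = (8 - 8*8²)² = (8 - 8*64)² = (8 - 512)² = (-504)² = 254016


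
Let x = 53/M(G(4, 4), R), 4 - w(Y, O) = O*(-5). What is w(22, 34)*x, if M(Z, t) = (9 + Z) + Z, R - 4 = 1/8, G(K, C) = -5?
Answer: -9222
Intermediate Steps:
w(Y, O) = 4 + 5*O (w(Y, O) = 4 - O*(-5) = 4 - (-5)*O = 4 + 5*O)
R = 33/8 (R = 4 + 1/8 = 4 + ⅛ = 33/8 ≈ 4.1250)
M(Z, t) = 9 + 2*Z
x = -53 (x = 53/(9 + 2*(-5)) = 53/(9 - 10) = 53/(-1) = 53*(-1) = -53)
w(22, 34)*x = (4 + 5*34)*(-53) = (4 + 170)*(-53) = 174*(-53) = -9222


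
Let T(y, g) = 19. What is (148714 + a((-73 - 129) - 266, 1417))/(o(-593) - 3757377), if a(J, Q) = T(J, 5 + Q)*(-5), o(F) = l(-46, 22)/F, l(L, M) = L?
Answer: -88131067/2228124515 ≈ -0.039554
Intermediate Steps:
o(F) = -46/F
a(J, Q) = -95 (a(J, Q) = 19*(-5) = -95)
(148714 + a((-73 - 129) - 266, 1417))/(o(-593) - 3757377) = (148714 - 95)/(-46/(-593) - 3757377) = 148619/(-46*(-1/593) - 3757377) = 148619/(46/593 - 3757377) = 148619/(-2228124515/593) = 148619*(-593/2228124515) = -88131067/2228124515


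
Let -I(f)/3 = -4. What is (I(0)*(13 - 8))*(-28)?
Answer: -1680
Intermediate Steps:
I(f) = 12 (I(f) = -3*(-4) = 12)
(I(0)*(13 - 8))*(-28) = (12*(13 - 8))*(-28) = (12*5)*(-28) = 60*(-28) = -1680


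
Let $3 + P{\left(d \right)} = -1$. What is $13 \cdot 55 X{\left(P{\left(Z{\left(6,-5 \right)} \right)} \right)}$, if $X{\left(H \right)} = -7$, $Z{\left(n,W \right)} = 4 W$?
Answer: $-5005$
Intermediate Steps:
$P{\left(d \right)} = -4$ ($P{\left(d \right)} = -3 - 1 = -4$)
$13 \cdot 55 X{\left(P{\left(Z{\left(6,-5 \right)} \right)} \right)} = 13 \cdot 55 \left(-7\right) = 715 \left(-7\right) = -5005$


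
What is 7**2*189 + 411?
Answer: 9672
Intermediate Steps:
7**2*189 + 411 = 49*189 + 411 = 9261 + 411 = 9672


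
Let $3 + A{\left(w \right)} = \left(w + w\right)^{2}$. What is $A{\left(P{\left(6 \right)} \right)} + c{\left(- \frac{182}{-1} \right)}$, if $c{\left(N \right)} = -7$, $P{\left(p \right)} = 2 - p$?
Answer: $54$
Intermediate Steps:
$A{\left(w \right)} = -3 + 4 w^{2}$ ($A{\left(w \right)} = -3 + \left(w + w\right)^{2} = -3 + \left(2 w\right)^{2} = -3 + 4 w^{2}$)
$A{\left(P{\left(6 \right)} \right)} + c{\left(- \frac{182}{-1} \right)} = \left(-3 + 4 \left(2 - 6\right)^{2}\right) - 7 = \left(-3 + 4 \left(-4\right)^{2}\right) - 7 = \left(-3 + 4 \cdot 16\right) - 7 = \left(-3 + 64\right) - 7 = 61 - 7 = 54$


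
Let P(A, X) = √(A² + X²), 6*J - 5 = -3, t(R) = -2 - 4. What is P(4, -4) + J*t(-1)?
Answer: -2 + 4*√2 ≈ 3.6569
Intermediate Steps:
t(R) = -6
J = ⅓ (J = ⅚ + (⅙)*(-3) = ⅚ - ½ = ⅓ ≈ 0.33333)
P(4, -4) + J*t(-1) = √(4² + (-4)²) + (⅓)*(-6) = √(16 + 16) - 2 = √32 - 2 = 4*√2 - 2 = -2 + 4*√2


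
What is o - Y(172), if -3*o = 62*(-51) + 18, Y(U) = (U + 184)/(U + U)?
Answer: 90039/86 ≈ 1047.0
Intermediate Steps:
Y(U) = (184 + U)/(2*U) (Y(U) = (184 + U)/((2*U)) = (184 + U)*(1/(2*U)) = (184 + U)/(2*U))
o = 1048 (o = -(62*(-51) + 18)/3 = -(-3162 + 18)/3 = -⅓*(-3144) = 1048)
o - Y(172) = 1048 - (184 + 172)/(2*172) = 1048 - 356/(2*172) = 1048 - 1*89/86 = 1048 - 89/86 = 90039/86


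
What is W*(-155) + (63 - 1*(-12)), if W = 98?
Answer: -15115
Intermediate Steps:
W*(-155) + (63 - 1*(-12)) = 98*(-155) + (63 - 1*(-12)) = -15190 + (63 + 12) = -15190 + 75 = -15115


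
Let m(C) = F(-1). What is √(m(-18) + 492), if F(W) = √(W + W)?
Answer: √(492 + I*√2) ≈ 22.181 + 0.03188*I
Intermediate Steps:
F(W) = √2*√W (F(W) = √(2*W) = √2*√W)
m(C) = I*√2 (m(C) = √2*√(-1) = √2*I = I*√2)
√(m(-18) + 492) = √(I*√2 + 492) = √(492 + I*√2)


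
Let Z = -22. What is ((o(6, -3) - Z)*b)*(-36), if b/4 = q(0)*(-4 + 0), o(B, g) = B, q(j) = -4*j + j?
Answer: 0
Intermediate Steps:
q(j) = -3*j
b = 0 (b = 4*((-3*0)*(-4 + 0)) = 4*(0*(-4)) = 4*0 = 0)
((o(6, -3) - Z)*b)*(-36) = ((6 - 1*(-22))*0)*(-36) = ((6 + 22)*0)*(-36) = (28*0)*(-36) = 0*(-36) = 0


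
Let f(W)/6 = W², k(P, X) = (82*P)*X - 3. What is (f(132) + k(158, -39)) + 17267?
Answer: -383476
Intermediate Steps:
k(P, X) = -3 + 82*P*X (k(P, X) = 82*P*X - 3 = -3 + 82*P*X)
f(W) = 6*W²
(f(132) + k(158, -39)) + 17267 = (6*132² + (-3 + 82*158*(-39))) + 17267 = (6*17424 + (-3 - 505284)) + 17267 = (104544 - 505287) + 17267 = -400743 + 17267 = -383476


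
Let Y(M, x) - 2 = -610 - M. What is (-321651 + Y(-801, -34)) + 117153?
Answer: -204305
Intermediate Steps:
Y(M, x) = -608 - M (Y(M, x) = 2 + (-610 - M) = -608 - M)
(-321651 + Y(-801, -34)) + 117153 = (-321651 + (-608 - 1*(-801))) + 117153 = (-321651 + (-608 + 801)) + 117153 = (-321651 + 193) + 117153 = -321458 + 117153 = -204305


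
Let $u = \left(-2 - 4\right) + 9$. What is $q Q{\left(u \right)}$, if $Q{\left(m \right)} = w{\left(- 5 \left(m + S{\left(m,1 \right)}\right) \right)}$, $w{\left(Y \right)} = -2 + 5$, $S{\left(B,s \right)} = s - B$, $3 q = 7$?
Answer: $7$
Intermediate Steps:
$q = \frac{7}{3}$ ($q = \frac{1}{3} \cdot 7 = \frac{7}{3} \approx 2.3333$)
$u = 3$ ($u = -6 + 9 = 3$)
$w{\left(Y \right)} = 3$
$Q{\left(m \right)} = 3$
$q Q{\left(u \right)} = \frac{7}{3} \cdot 3 = 7$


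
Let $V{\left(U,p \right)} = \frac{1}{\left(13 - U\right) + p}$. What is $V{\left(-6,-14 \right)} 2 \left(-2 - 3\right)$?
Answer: $-2$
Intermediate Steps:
$V{\left(U,p \right)} = \frac{1}{13 + p - U}$
$V{\left(-6,-14 \right)} 2 \left(-2 - 3\right) = \frac{2 \left(-2 - 3\right)}{13 - 14 - -6} = \frac{2 \left(-5\right)}{13 - 14 + 6} = \frac{1}{5} \left(-10\right) = -2$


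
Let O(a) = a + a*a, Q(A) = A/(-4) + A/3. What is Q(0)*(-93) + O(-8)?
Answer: 56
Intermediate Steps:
Q(A) = A/12 (Q(A) = A*(-¼) + A*(⅓) = -A/4 + A/3 = A/12)
O(a) = a + a²
Q(0)*(-93) + O(-8) = ((1/12)*0)*(-93) - 8*(1 - 8) = 0*(-93) - 8*(-7) = 0 + 56 = 56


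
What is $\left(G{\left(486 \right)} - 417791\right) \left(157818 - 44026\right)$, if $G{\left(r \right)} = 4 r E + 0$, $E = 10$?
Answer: $-45329156992$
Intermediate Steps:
$G{\left(r \right)} = 40 r$ ($G{\left(r \right)} = 4 r 10 + 0 = 40 r + 0 = 40 r$)
$\left(G{\left(486 \right)} - 417791\right) \left(157818 - 44026\right) = \left(40 \cdot 486 - 417791\right) \left(157818 - 44026\right) = \left(19440 - 417791\right) 113792 = \left(-398351\right) 113792 = -45329156992$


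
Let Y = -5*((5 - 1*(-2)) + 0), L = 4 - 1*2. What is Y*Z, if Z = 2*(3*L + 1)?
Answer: -490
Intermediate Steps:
L = 2 (L = 4 - 2 = 2)
Y = -35 (Y = -5*((5 + 2) + 0) = -5*(7 + 0) = -5*7 = -35)
Z = 14 (Z = 2*(3*2 + 1) = 2*(6 + 1) = 2*7 = 14)
Y*Z = -35*14 = -490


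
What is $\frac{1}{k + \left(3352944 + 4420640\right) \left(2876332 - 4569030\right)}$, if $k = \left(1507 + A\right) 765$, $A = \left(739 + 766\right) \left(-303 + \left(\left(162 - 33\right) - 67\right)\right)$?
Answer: $- \frac{1}{13158606406102} \approx -7.5996 \cdot 10^{-14}$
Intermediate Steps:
$A = -362705$ ($A = 1505 \left(-303 + \left(129 - 67\right)\right) = 1505 \left(-303 + 62\right) = 1505 \left(-241\right) = -362705$)
$k = -276316470$ ($k = \left(1507 - 362705\right) 765 = \left(-361198\right) 765 = -276316470$)
$\frac{1}{k + \left(3352944 + 4420640\right) \left(2876332 - 4569030\right)} = \frac{1}{-276316470 + \left(3352944 + 4420640\right) \left(2876332 - 4569030\right)} = \frac{1}{-276316470 + 7773584 \left(-1692698\right)} = \frac{1}{-276316470 - 13158330089632} = \frac{1}{-13158606406102} = - \frac{1}{13158606406102}$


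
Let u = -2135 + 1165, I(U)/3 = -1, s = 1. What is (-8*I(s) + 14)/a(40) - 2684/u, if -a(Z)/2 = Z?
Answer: 8893/3880 ≈ 2.2920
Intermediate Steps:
I(U) = -3 (I(U) = 3*(-1) = -3)
a(Z) = -2*Z
u = -970
(-8*I(s) + 14)/a(40) - 2684/u = (-8*(-3) + 14)/((-2*40)) - 2684/(-970) = (24 + 14)/(-80) - 2684*(-1/970) = 38*(-1/80) + 1342/485 = -19/40 + 1342/485 = 8893/3880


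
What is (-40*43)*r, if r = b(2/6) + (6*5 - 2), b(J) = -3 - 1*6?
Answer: -32680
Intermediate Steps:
b(J) = -9 (b(J) = -3 - 6 = -9)
r = 19 (r = -9 + (6*5 - 2) = -9 + (30 - 2) = -9 + 28 = 19)
(-40*43)*r = -40*43*19 = -1720*19 = -32680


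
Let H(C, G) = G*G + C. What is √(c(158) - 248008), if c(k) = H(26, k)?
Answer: I*√223018 ≈ 472.25*I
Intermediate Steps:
H(C, G) = C + G² (H(C, G) = G² + C = C + G²)
c(k) = 26 + k²
√(c(158) - 248008) = √((26 + 158²) - 248008) = √((26 + 24964) - 248008) = √(24990 - 248008) = √(-223018) = I*√223018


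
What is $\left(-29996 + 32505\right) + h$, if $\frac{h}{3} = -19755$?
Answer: $-56756$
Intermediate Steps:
$h = -59265$ ($h = 3 \left(-19755\right) = -59265$)
$\left(-29996 + 32505\right) + h = \left(-29996 + 32505\right) - 59265 = 2509 - 59265 = -56756$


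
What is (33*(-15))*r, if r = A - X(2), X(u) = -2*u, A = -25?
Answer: 10395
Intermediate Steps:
r = -21 (r = -25 - (-2)*2 = -25 - 1*(-4) = -25 + 4 = -21)
(33*(-15))*r = (33*(-15))*(-21) = -495*(-21) = 10395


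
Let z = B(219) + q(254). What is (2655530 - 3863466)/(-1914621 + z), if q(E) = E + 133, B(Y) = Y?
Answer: 1207936/1914015 ≈ 0.63110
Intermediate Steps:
q(E) = 133 + E
z = 606 (z = 219 + (133 + 254) = 219 + 387 = 606)
(2655530 - 3863466)/(-1914621 + z) = (2655530 - 3863466)/(-1914621 + 606) = -1207936/(-1914015) = -1207936*(-1/1914015) = 1207936/1914015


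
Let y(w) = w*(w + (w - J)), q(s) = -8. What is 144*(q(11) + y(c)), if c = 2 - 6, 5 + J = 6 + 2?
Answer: 5184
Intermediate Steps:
J = 3 (J = -5 + (6 + 2) = -5 + 8 = 3)
c = -4
y(w) = w*(-3 + 2*w) (y(w) = w*(w + (w - 1*3)) = w*(w + (w - 3)) = w*(w + (-3 + w)) = w*(-3 + 2*w))
144*(q(11) + y(c)) = 144*(-8 - 4*(-3 + 2*(-4))) = 144*(-8 - 4*(-3 - 8)) = 144*(-8 - 4*(-11)) = 144*(-8 + 44) = 144*36 = 5184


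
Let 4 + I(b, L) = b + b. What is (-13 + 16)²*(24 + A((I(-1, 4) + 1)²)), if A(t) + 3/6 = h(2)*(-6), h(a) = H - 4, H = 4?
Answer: 423/2 ≈ 211.50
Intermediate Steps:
h(a) = 0 (h(a) = 4 - 4 = 0)
I(b, L) = -4 + 2*b (I(b, L) = -4 + (b + b) = -4 + 2*b)
A(t) = -½ (A(t) = -½ + 0*(-6) = -½ + 0 = -½)
(-13 + 16)²*(24 + A((I(-1, 4) + 1)²)) = (-13 + 16)²*(24 - ½) = 3²*(47/2) = 9*(47/2) = 423/2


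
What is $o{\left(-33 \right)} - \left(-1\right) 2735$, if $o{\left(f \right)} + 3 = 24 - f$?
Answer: $2789$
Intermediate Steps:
$o{\left(f \right)} = 21 - f$ ($o{\left(f \right)} = -3 - \left(-24 + f\right) = 21 - f$)
$o{\left(-33 \right)} - \left(-1\right) 2735 = \left(21 - -33\right) - \left(-1\right) 2735 = \left(21 + 33\right) - -2735 = 54 + 2735 = 2789$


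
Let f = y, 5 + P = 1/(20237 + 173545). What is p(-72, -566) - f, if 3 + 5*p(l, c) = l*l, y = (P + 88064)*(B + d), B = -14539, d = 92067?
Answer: -3307392266128709/484455 ≈ -6.8270e+9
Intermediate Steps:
P = -968909/193782 (P = -5 + 1/(20237 + 173545) = -5 + 1/193782 = -968909/193782 ≈ -5.0000)
y = 661478553624196/96891 (y = (-968909/193782 + 88064)*(-14539 + 92067) = (17064249139/193782)*77528 = 661478553624196/96891 ≈ 6.8270e+9)
p(l, c) = -⅗ + l²/5 (p(l, c) = -⅗ + (l*l)/5 = -⅗ + l²/5)
f = 661478553624196/96891 ≈ 6.8270e+9
p(-72, -566) - f = (-⅗ + (⅕)*(-72)²) - 1*661478553624196/96891 = (-⅗ + (⅕)*5184) - 661478553624196/96891 = (-⅗ + 5184/5) - 661478553624196/96891 = 5181/5 - 661478553624196/96891 = -3307392266128709/484455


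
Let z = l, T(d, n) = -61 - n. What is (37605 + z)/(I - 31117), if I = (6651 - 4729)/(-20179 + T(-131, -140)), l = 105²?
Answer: -488731500/312726811 ≈ -1.5628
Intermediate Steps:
l = 11025
z = 11025
I = -961/10050 (I = (6651 - 4729)/(-20179 + (-61 - 1*(-140))) = 1922/(-20179 + (-61 + 140)) = 1922/(-20179 + 79) = 1922/(-20100) = 1922*(-1/20100) = -961/10050 ≈ -0.095622)
(37605 + z)/(I - 31117) = (37605 + 11025)/(-961/10050 - 31117) = 48630/(-312726811/10050) = 48630*(-10050/312726811) = -488731500/312726811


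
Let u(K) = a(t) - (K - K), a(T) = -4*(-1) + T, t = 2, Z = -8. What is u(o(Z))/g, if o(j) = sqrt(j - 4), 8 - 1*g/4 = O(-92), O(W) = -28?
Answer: 1/24 ≈ 0.041667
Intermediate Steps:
g = 144 (g = 32 - 4*(-28) = 32 + 112 = 144)
a(T) = 4 + T
o(j) = sqrt(-4 + j)
u(K) = 6 (u(K) = (4 + 2) - (K - K) = 6 - 1*0 = 6 + 0 = 6)
u(o(Z))/g = 6/144 = 6*(1/144) = 1/24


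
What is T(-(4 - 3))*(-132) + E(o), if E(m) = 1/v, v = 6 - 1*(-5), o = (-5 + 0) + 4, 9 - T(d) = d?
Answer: -14519/11 ≈ -1319.9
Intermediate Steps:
T(d) = 9 - d
o = -1 (o = -5 + 4 = -1)
v = 11 (v = 6 + 5 = 11)
E(m) = 1/11
T(-(4 - 3))*(-132) + E(o) = (9 - (-1)*(4 - 3))*(-132) + 1/11 = (9 - (-1))*(-132) + 1/11 = (9 - 1*(-1))*(-132) + 1/11 = (9 + 1)*(-132) + 1/11 = 10*(-132) + 1/11 = -1320 + 1/11 = -14519/11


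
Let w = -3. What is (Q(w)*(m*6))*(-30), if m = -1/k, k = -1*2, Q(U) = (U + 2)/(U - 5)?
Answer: -45/4 ≈ -11.250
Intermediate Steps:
Q(U) = (2 + U)/(-5 + U)
k = -2
m = ½ (m = -1/(-2) = -1*(-½) = ½ ≈ 0.50000)
(Q(w)*(m*6))*(-30) = (((2 - 3)/(-5 - 3))*((½)*6))*(-30) = ((-1/(-8))*3)*(-30) = (-⅛*(-1)*3)*(-30) = ((⅛)*3)*(-30) = (3/8)*(-30) = -45/4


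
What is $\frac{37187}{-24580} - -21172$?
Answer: $\frac{520370573}{24580} \approx 21171.0$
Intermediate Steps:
$\frac{37187}{-24580} - -21172 = 37187 \left(- \frac{1}{24580}\right) + 21172 = - \frac{37187}{24580} + 21172 = \frac{520370573}{24580}$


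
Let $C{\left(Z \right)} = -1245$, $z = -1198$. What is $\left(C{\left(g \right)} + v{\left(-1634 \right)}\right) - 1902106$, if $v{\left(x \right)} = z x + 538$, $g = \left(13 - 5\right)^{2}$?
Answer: $54719$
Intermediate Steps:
$g = 64$ ($g = 8^{2} = 64$)
$v{\left(x \right)} = 538 - 1198 x$ ($v{\left(x \right)} = - 1198 x + 538 = 538 - 1198 x$)
$\left(C{\left(g \right)} + v{\left(-1634 \right)}\right) - 1902106 = \left(-1245 + \left(538 - -1957532\right)\right) - 1902106 = \left(-1245 + \left(538 + 1957532\right)\right) - 1902106 = \left(-1245 + 1958070\right) - 1902106 = 1956825 - 1902106 = 54719$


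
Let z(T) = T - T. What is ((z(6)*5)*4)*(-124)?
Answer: 0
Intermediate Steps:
z(T) = 0
((z(6)*5)*4)*(-124) = ((0*5)*4)*(-124) = (0*4)*(-124) = 0*(-124) = 0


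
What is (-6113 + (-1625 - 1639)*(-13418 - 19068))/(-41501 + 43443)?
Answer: 106028191/1942 ≈ 54597.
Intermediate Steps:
(-6113 + (-1625 - 1639)*(-13418 - 19068))/(-41501 + 43443) = (-6113 - 3264*(-32486))/1942 = (-6113 + 106034304)*(1/1942) = 106028191*(1/1942) = 106028191/1942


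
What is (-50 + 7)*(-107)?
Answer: 4601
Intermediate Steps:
(-50 + 7)*(-107) = -43*(-107) = 4601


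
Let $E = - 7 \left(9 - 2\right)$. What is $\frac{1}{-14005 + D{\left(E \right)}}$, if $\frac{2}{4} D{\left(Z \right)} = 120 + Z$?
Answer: $- \frac{1}{13863} \approx -7.2134 \cdot 10^{-5}$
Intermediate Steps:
$E = -49$ ($E = \left(-7\right) 7 = -49$)
$D{\left(Z \right)} = 240 + 2 Z$ ($D{\left(Z \right)} = 2 \left(120 + Z\right) = 240 + 2 Z$)
$\frac{1}{-14005 + D{\left(E \right)}} = \frac{1}{-14005 + \left(240 + 2 \left(-49\right)\right)} = \frac{1}{-14005 + \left(240 - 98\right)} = \frac{1}{-14005 + 142} = \frac{1}{-13863} = - \frac{1}{13863}$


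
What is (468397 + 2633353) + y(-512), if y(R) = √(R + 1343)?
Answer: 3101750 + √831 ≈ 3.1018e+6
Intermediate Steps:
y(R) = √(1343 + R)
(468397 + 2633353) + y(-512) = (468397 + 2633353) + √(1343 - 512) = 3101750 + √831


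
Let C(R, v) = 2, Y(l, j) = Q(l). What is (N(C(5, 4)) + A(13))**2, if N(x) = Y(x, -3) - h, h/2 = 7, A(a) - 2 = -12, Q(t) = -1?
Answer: 625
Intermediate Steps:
Y(l, j) = -1
A(a) = -10 (A(a) = 2 - 12 = -10)
h = 14 (h = 2*7 = 14)
N(x) = -15 (N(x) = -1 - 1*14 = -1 - 14 = -15)
(N(C(5, 4)) + A(13))**2 = (-15 - 10)**2 = (-25)**2 = 625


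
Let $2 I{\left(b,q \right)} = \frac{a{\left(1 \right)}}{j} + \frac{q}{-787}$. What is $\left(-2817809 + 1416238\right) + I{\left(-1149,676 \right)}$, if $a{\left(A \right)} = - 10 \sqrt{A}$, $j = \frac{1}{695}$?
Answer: $- \frac{1105771540}{787} \approx -1.405 \cdot 10^{6}$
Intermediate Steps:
$j = \frac{1}{695} \approx 0.0014388$
$I{\left(b,q \right)} = -3475 - \frac{q}{1574}$ ($I{\left(b,q \right)} = \frac{- 10 \sqrt{1} \frac{1}{\frac{1}{695}} + \frac{q}{-787}}{2} = \frac{\left(-10\right) 1 \cdot 695 + q \left(- \frac{1}{787}\right)}{2} = \frac{\left(-10\right) 695 - \frac{q}{787}}{2} = \frac{-6950 - \frac{q}{787}}{2} = -3475 - \frac{q}{1574}$)
$\left(-2817809 + 1416238\right) + I{\left(-1149,676 \right)} = \left(-2817809 + 1416238\right) - \frac{2735163}{787} = -1401571 - \frac{2735163}{787} = - \frac{1105771540}{787}$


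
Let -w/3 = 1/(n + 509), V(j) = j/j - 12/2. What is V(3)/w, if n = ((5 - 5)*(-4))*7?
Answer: 2545/3 ≈ 848.33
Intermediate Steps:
n = 0 (n = (0*(-4))*7 = 0*7 = 0)
V(j) = -5 (V(j) = 1 - 12*½ = 1 - 6 = -5)
w = -3/509 (w = -3/(0 + 509) = -3/509 ≈ -0.0058939)
V(3)/w = -5/(-3/509) = -5*(-509/3) = 2545/3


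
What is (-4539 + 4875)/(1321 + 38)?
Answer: 112/453 ≈ 0.24724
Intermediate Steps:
(-4539 + 4875)/(1321 + 38) = 336/1359 = 336*(1/1359) = 112/453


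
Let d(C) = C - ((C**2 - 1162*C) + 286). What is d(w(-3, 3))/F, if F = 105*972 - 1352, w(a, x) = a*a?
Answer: 2525/25177 ≈ 0.10029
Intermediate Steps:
w(a, x) = a**2
d(C) = -286 - C**2 + 1163*C (d(C) = C - (286 + C**2 - 1162*C) = C + (-286 - C**2 + 1162*C) = -286 - C**2 + 1163*C)
F = 100708 (F = 102060 - 1352 = 100708)
d(w(-3, 3))/F = (-286 - ((-3)**2)**2 + 1163*(-3)**2)/100708 = (-286 - 1*9**2 + 1163*9)*(1/100708) = (-286 - 1*81 + 10467)*(1/100708) = (-286 - 81 + 10467)*(1/100708) = 10100*(1/100708) = 2525/25177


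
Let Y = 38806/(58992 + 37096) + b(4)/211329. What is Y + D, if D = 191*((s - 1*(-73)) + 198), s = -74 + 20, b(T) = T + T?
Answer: 420819241759711/10153090476 ≈ 41447.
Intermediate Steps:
b(T) = 2*T
s = -54
D = 41447 (D = 191*((-54 - 1*(-73)) + 198) = 191*((-54 + 73) + 198) = 191*(19 + 198) = 191*217 = 41447)
Y = 4100800939/10153090476 (Y = 38806/(58992 + 37096) + (2*4)/211329 = 38806/96088 + 8*(1/211329) = 38806*(1/96088) + 8/211329 = 19403/48044 + 8/211329 = 4100800939/10153090476 ≈ 0.40390)
Y + D = 4100800939/10153090476 + 41447 = 420819241759711/10153090476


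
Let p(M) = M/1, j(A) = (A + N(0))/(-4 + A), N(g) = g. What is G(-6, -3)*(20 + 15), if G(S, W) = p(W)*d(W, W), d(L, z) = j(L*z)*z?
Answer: 567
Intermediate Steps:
j(A) = A/(-4 + A) (j(A) = (A + 0)/(-4 + A) = A/(-4 + A))
p(M) = M (p(M) = M*1 = M)
d(L, z) = L*z**2/(-4 + L*z) (d(L, z) = ((L*z)/(-4 + L*z))*z = (L*z/(-4 + L*z))*z = L*z**2/(-4 + L*z))
G(S, W) = W**4/(-4 + W**2) (G(S, W) = W*(W*W**2/(-4 + W*W)) = W*(W*W**2/(-4 + W**2)) = W*(W**3/(-4 + W**2)) = W**4/(-4 + W**2))
G(-6, -3)*(20 + 15) = ((-3)**4/(-4 + (-3)**2))*(20 + 15) = (81/(-4 + 9))*35 = (81/5)*35 = 567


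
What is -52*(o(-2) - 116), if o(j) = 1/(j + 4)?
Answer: 6006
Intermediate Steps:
o(j) = 1/(4 + j)
-52*(o(-2) - 116) = -52*(1/(4 - 2) - 116) = -52*(1/2 - 116) = -52*(½ - 116) = -52*(-231/2) = 6006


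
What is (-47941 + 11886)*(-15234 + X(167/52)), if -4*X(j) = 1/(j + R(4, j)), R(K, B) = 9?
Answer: 69756351233/127 ≈ 5.4926e+8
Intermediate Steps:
X(j) = -1/(4*(9 + j)) (X(j) = -1/(4*(j + 9)) = -1/(4*(9 + j)))
(-47941 + 11886)*(-15234 + X(167/52)) = (-47941 + 11886)*(-15234 - 1/(36 + 4*(167/52))) = -36055*(-15234 - 1/(36 + 4*(167*(1/52)))) = -36055*(-15234 - 1/(36 + 4*(167/52))) = -36055*(-15234 - 1/(36 + 167/13)) = -36055*(-15234 - 1/635/13) = -36055*(-15234 - 1*13/635) = -36055*(-15234 - 13/635) = -36055*(-9673603/635) = 69756351233/127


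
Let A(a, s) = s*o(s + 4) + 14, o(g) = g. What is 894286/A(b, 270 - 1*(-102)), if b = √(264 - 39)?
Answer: 19441/3041 ≈ 6.3930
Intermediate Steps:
b = 15 (b = √225 = 15)
A(a, s) = 14 + s*(4 + s) (A(a, s) = s*(s + 4) + 14 = s*(4 + s) + 14 = 14 + s*(4 + s))
894286/A(b, 270 - 1*(-102)) = 894286/(14 + (270 - 1*(-102))*(4 + (270 - 1*(-102)))) = 894286/(14 + (270 + 102)*(4 + (270 + 102))) = 894286/(14 + 372*(4 + 372)) = 894286/(14 + 372*376) = 894286/(14 + 139872) = 894286/139886 = 894286*(1/139886) = 19441/3041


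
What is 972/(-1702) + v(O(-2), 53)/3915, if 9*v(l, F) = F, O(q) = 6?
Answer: -17079107/29984985 ≈ -0.56959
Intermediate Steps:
v(l, F) = F/9
972/(-1702) + v(O(-2), 53)/3915 = 972/(-1702) + ((⅑)*53)/3915 = 972*(-1/1702) + (53/9)*(1/3915) = -486/851 + 53/35235 = -17079107/29984985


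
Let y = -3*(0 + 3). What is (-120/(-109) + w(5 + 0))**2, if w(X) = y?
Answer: 741321/11881 ≈ 62.396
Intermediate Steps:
y = -9 (y = -3*3 = -9)
w(X) = -9
(-120/(-109) + w(5 + 0))**2 = (-120/(-109) - 9)**2 = (-120*(-1/109) - 9)**2 = (120/109 - 9)**2 = (-861/109)**2 = 741321/11881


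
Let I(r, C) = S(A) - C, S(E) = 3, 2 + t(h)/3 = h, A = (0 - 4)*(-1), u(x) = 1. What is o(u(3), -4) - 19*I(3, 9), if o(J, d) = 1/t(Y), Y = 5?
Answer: 1027/9 ≈ 114.11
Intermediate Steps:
A = 4 (A = -4*(-1) = 4)
t(h) = -6 + 3*h
I(r, C) = 3 - C
o(J, d) = ⅑ (o(J, d) = 1/(-6 + 3*5) = 1/(-6 + 15) = 1/9 = ⅑)
o(u(3), -4) - 19*I(3, 9) = ⅑ - 19*(3 - 1*9) = ⅑ - 19*(3 - 9) = ⅑ - 19*(-6) = ⅑ + 114 = 1027/9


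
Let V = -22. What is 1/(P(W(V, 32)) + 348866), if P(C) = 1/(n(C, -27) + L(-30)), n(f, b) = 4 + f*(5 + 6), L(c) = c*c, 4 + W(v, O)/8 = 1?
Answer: 640/223274241 ≈ 2.8664e-6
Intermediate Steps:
W(v, O) = -24 (W(v, O) = -32 + 8*1 = -32 + 8 = -24)
L(c) = c²
n(f, b) = 4 + 11*f (n(f, b) = 4 + f*11 = 4 + 11*f)
P(C) = 1/(904 + 11*C) (P(C) = 1/((4 + 11*C) + (-30)²) = 1/((4 + 11*C) + 900) = 1/(904 + 11*C))
1/(P(W(V, 32)) + 348866) = 1/(1/(904 + 11*(-24)) + 348866) = 1/(1/(904 - 264) + 348866) = 1/(1/640 + 348866) = 1/(223274241/640) = 640/223274241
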